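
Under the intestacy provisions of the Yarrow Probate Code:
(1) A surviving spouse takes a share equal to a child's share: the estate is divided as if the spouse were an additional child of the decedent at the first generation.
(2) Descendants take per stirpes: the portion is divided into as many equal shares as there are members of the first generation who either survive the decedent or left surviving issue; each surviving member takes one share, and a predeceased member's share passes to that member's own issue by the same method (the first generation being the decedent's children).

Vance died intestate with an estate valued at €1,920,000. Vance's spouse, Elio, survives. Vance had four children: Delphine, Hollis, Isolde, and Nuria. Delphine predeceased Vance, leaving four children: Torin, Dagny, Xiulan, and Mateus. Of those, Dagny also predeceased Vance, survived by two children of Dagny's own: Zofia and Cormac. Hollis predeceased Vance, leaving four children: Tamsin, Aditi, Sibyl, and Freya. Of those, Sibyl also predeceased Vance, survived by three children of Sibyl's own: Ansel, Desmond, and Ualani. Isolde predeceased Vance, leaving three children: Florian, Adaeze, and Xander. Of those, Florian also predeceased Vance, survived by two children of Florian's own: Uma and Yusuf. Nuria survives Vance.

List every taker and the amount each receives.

Elio: €384,000; Torin: €96,000; Zofia: €48,000; Cormac: €48,000; Xiulan: €96,000; Mateus: €96,000; Tamsin: €96,000; Aditi: €96,000; Ansel: €32,000; Desmond: €32,000; Ualani: €32,000; Freya: €96,000; Uma: €64,000; Yusuf: €64,000; Adaeze: €128,000; Xander: €128,000; Nuria: €384,000

The spouse counts as an additional share at the children's level, so there are 5 primary shares of €384,000. Elio takes one such share (€384,000).
The children's combined portion (€1,536,000) is divided into 4 shares of €384,000: Nuria takes €384,000; Delphine's €384,000 share passes to Delphine's issue; Hollis's €384,000 share passes to Hollis's issue; Isolde's €384,000 share passes to Isolde's issue.
Delphine's share (€384,000) is divided into 4 shares of €96,000: Torin, Xiulan, and Mateus each take €96,000; Dagny's €96,000 share passes to Dagny's issue.
Dagny's share (€96,000) is divided into 2 shares of €48,000: Zofia and Cormac each take €48,000.
Hollis's share (€384,000) is divided into 4 shares of €96,000: Tamsin, Aditi, and Freya each take €96,000; Sibyl's €96,000 share passes to Sibyl's issue.
Sibyl's share (€96,000) is divided into 3 shares of €32,000: Ansel, Desmond, and Ualani each take €32,000.
Isolde's share (€384,000) is divided into 3 shares of €128,000: Adaeze and Xander each take €128,000; Florian's €128,000 share passes to Florian's issue.
Florian's share (€128,000) is divided into 2 shares of €64,000: Uma and Yusuf each take €64,000.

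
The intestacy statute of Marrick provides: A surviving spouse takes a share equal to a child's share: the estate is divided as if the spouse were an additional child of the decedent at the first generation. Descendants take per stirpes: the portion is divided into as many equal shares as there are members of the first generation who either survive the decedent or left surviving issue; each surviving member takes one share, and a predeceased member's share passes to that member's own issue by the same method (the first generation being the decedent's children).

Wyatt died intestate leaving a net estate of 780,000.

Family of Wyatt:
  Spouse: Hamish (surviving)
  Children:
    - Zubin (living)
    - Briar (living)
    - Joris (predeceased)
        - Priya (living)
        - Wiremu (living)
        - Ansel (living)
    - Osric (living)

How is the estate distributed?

The spouse counts as an additional share at the children's level, so there are 5 primary shares of 156,000. Hamish takes one such share (156,000).
The children's combined portion (624,000) is divided into 4 shares of 156,000: Zubin, Briar, and Osric each take 156,000; Joris's 156,000 share passes to Joris's issue.
Joris's share (156,000) is divided into 3 shares of 52,000: Priya, Wiremu, and Ansel each take 52,000.

Hamish: 156,000; Zubin: 156,000; Briar: 156,000; Priya: 52,000; Wiremu: 52,000; Ansel: 52,000; Osric: 156,000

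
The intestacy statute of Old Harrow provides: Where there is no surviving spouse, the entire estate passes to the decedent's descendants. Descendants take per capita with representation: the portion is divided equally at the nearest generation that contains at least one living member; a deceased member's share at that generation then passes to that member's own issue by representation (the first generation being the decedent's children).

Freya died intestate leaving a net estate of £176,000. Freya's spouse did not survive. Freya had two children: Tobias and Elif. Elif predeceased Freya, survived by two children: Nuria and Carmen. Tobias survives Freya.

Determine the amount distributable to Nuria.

The entire £176,000 passes to the descendants.
That amount (£176,000) is divided into 2 shares of £88,000: Tobias takes £88,000; Elif's £88,000 share passes to Elif's issue.
Elif's share (£88,000) is divided into 2 shares of £44,000: Nuria and Carmen each take £44,000.

Nuria receives £44,000.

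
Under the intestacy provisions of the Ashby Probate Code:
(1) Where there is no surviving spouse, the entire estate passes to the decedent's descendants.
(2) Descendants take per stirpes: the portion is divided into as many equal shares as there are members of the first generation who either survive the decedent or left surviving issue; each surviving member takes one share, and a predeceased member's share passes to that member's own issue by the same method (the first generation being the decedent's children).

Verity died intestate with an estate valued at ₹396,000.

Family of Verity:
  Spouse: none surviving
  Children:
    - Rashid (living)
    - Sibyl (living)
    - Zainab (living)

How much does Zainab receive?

The entire ₹396,000 passes to the descendants.
That amount (₹396,000) is divided into 3 shares of ₹132,000: Rashid, Sibyl, and Zainab each take ₹132,000.

Zainab receives ₹132,000.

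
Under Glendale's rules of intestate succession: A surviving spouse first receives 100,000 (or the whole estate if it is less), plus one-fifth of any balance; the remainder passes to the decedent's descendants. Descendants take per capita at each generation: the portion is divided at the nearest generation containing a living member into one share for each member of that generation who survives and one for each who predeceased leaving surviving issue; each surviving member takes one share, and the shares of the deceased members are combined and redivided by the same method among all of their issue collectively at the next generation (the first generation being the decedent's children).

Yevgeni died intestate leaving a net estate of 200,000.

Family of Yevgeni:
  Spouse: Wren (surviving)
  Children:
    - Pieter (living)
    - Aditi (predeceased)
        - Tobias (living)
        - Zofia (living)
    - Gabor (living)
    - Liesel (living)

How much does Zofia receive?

Wren first takes 100,000, leaving a balance of 100,000. Wren then takes one-fifth of the balance (20,000), for a total of 120,000. The remaining 80,000 passes to the descendants.
The descendants' portion (80,000) is divided at the children's generation into 4 shares of 20,000. Pieter, Gabor, and Liesel each take 20,000. The remaining share for the deceased Aditi (20,000) is carried to the next generation.
That pool (20,000) is divided at the grandchildren's generation equally among Tobias and Zofia: 10,000 each.

Zofia receives 10,000.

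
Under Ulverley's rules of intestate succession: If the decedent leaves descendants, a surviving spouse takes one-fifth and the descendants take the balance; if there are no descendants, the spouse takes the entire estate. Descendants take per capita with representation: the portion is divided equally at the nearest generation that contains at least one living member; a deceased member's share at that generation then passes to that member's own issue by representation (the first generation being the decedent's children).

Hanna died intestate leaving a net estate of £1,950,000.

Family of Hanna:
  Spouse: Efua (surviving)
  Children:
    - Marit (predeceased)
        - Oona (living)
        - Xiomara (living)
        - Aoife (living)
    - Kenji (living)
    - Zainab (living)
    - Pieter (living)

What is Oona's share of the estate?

Oona receives £130,000.

Efua takes one-fifth of £1,950,000 = £390,000. The remaining £1,560,000 passes to the descendants.
The descendants' portion (£1,560,000) is divided into 4 shares of £390,000: Kenji, Zainab, and Pieter each take £390,000; Marit's £390,000 share passes to Marit's issue.
Marit's share (£390,000) is divided into 3 shares of £130,000: Oona, Xiomara, and Aoife each take £130,000.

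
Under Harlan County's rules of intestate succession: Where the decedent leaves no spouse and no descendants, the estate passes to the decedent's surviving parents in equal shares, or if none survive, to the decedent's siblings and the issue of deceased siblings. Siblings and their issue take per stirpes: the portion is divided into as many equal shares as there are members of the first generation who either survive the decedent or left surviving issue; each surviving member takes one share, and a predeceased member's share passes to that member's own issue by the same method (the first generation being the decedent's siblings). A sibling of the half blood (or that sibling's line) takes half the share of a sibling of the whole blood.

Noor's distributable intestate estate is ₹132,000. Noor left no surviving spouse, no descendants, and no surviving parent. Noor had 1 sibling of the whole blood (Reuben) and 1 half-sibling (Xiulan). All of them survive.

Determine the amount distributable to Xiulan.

The entire ₹132,000 passes to the siblings and their issue.
Counting each half-blood sibling's line as half a unit, there are 3/2 units in ₹132,000, so one unit is ₹88,000. Whole-blood lines (Reuben) take ₹88,000 each; half-blood lines (Xiulan) take ₹44,000 each.

Xiulan receives ₹44,000.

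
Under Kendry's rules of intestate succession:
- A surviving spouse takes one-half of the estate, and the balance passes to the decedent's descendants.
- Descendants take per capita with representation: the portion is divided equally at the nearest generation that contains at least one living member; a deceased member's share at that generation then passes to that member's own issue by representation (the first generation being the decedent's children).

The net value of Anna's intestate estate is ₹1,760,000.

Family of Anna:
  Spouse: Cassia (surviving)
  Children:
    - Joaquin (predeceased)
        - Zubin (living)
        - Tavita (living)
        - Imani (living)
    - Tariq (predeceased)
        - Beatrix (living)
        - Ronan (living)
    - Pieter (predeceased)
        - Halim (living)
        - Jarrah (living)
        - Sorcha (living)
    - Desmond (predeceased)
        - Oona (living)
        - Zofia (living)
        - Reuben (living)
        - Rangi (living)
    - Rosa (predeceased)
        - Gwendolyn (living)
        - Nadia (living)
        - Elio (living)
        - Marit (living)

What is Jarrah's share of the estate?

Jarrah receives ₹55,000.

Cassia takes one-half of ₹1,760,000 = ₹880,000. The remaining ₹880,000 passes to the descendants.
No child survives, so the initial division is made at the grandchildren's generation.
The descendants' portion (₹880,000) is divided into 16 shares of ₹55,000: Zubin, Tavita, Imani, Beatrix, Ronan, Halim, Jarrah, Sorcha, Oona, Zofia, Reuben, Rangi, Gwendolyn, Nadia, Elio, and Marit each take ₹55,000.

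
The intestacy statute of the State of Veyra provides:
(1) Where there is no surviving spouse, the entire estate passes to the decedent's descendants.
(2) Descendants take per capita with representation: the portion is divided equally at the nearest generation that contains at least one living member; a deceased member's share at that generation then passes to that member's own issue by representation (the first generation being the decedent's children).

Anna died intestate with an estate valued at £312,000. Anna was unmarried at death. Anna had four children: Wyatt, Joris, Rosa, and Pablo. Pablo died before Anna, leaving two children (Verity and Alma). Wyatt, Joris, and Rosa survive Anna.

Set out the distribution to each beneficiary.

Wyatt: £78,000; Joris: £78,000; Rosa: £78,000; Verity: £39,000; Alma: £39,000

The entire £312,000 passes to the descendants.
That amount (£312,000) is divided into 4 shares of £78,000: Wyatt, Joris, and Rosa each take £78,000; Pablo's £78,000 share passes to Pablo's issue.
Pablo's share (£78,000) is divided into 2 shares of £39,000: Verity and Alma each take £39,000.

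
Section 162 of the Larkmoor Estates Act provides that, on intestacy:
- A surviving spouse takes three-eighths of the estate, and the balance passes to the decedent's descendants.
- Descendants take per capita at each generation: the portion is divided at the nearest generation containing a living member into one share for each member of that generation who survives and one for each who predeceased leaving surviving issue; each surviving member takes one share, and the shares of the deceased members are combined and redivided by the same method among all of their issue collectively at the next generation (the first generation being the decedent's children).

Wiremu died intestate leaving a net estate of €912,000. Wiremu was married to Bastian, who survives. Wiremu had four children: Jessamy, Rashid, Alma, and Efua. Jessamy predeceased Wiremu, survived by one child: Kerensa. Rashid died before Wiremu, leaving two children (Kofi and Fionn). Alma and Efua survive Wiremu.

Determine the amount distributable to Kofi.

Kofi receives €95,000.

Bastian takes three-eighths of €912,000 = €342,000. The remaining €570,000 passes to the descendants.
The descendants' portion (€570,000) is divided at the children's generation into 4 shares of €142,500. Alma and Efua each take €142,500. The 2 shares of the deceased (Jessamy and Rashid) are combined into a pool of €285,000.
That pool (€285,000) is divided at the grandchildren's generation equally among Kerensa, Kofi, and Fionn: €95,000 each.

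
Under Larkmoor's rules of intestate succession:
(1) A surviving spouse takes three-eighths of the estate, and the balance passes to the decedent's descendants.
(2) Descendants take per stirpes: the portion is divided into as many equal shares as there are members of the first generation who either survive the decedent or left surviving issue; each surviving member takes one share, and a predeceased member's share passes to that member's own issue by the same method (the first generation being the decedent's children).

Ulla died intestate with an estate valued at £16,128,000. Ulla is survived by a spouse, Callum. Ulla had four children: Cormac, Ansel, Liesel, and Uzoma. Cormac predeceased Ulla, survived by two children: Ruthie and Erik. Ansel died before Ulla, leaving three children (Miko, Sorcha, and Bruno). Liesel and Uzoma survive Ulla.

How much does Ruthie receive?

Callum takes three-eighths of £16,128,000 = £6,048,000. The remaining £10,080,000 passes to the descendants.
The descendants' portion (£10,080,000) is divided into 4 shares of £2,520,000: Liesel and Uzoma each take £2,520,000; Cormac's £2,520,000 share passes to Cormac's issue; Ansel's £2,520,000 share passes to Ansel's issue.
Cormac's share (£2,520,000) is divided into 2 shares of £1,260,000: Ruthie and Erik each take £1,260,000.
Ansel's share (£2,520,000) is divided into 3 shares of £840,000: Miko, Sorcha, and Bruno each take £840,000.

Ruthie receives £1,260,000.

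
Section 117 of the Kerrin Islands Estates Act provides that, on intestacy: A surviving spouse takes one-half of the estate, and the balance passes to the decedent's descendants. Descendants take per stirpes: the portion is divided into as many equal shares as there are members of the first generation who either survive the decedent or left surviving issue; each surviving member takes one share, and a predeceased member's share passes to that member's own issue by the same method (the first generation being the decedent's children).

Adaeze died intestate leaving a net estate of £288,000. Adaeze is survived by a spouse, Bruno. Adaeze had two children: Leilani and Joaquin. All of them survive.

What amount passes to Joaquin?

Joaquin receives £72,000.

Bruno takes one-half of £288,000 = £144,000. The remaining £144,000 passes to the descendants.
The descendants' portion (£144,000) is divided into 2 shares of £72,000: Leilani and Joaquin each take £72,000.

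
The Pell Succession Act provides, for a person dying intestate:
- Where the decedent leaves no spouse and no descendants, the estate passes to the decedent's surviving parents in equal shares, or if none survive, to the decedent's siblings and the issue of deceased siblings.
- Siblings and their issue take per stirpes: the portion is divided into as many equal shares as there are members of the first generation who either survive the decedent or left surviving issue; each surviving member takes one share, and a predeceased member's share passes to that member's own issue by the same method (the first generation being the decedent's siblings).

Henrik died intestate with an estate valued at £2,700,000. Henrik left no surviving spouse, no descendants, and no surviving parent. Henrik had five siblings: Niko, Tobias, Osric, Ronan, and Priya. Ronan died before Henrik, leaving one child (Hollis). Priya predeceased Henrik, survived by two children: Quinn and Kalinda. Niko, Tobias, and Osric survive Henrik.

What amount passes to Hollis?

The entire £2,700,000 passes to the siblings and their issue.
That amount (£2,700,000) is divided into 5 shares of £540,000: Niko, Tobias, and Osric each take £540,000; Ronan's £540,000 share passes to Ronan's issue; Priya's £540,000 share passes to Priya's issue.
Ronan's share (£540,000) passes entirely to Hollis.
Priya's share (£540,000) is divided into 2 shares of £270,000: Quinn and Kalinda each take £270,000.

Hollis receives £540,000.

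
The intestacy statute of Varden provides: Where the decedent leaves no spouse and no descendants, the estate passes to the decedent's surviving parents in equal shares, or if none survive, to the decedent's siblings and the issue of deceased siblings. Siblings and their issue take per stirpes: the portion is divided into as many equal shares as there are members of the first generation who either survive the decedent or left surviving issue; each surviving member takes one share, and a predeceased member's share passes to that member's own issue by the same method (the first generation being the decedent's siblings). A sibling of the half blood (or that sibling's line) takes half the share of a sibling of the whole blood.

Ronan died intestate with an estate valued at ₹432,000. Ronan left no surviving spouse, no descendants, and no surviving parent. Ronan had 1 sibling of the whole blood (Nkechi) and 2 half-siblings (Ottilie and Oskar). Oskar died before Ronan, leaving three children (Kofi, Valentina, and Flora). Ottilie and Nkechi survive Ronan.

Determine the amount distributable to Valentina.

Valentina receives ₹36,000.

The entire ₹432,000 passes to the siblings and their issue.
Counting each half-blood sibling's line as half a unit, there are 2 units in ₹432,000, so one unit is ₹216,000. Whole-blood lines (Nkechi) take ₹216,000 each; half-blood lines (Ottilie and Oskar) take ₹108,000 each.
Oskar's share (₹108,000) is divided into 3 shares of ₹36,000: Kofi, Valentina, and Flora each take ₹36,000.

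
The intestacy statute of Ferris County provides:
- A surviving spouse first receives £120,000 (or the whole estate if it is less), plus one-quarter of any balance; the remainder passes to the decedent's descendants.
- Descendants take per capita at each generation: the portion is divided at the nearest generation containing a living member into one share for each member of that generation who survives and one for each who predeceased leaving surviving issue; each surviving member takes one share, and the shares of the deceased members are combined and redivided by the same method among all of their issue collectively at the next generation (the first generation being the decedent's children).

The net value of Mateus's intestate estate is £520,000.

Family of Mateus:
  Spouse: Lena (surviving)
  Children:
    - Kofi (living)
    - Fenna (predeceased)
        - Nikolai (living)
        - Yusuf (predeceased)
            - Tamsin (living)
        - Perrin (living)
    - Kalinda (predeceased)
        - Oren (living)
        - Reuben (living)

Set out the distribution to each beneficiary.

Lena: £220,000; Kofi: £100,000; Nikolai: £40,000; Tamsin: £40,000; Perrin: £40,000; Oren: £40,000; Reuben: £40,000

Lena first takes £120,000, leaving a balance of £400,000. Lena then takes one-quarter of the balance (£100,000), for a total of £220,000. The remaining £300,000 passes to the descendants.
The descendants' portion (£300,000) is divided at the children's generation into 3 shares of £100,000. Kofi takes £100,000. The 2 shares of the deceased (Fenna and Kalinda) are combined into a pool of £200,000.
That pool (£200,000) is divided at the grandchildren's generation into 5 shares of £40,000. Nikolai, Perrin, Oren, and Reuben each take £40,000. The remaining share for the deceased Yusuf (£40,000) is carried to the next generation.
That pool (£40,000) passes entirely to Tamsin, the sole taker at the great-grandchildren's generation.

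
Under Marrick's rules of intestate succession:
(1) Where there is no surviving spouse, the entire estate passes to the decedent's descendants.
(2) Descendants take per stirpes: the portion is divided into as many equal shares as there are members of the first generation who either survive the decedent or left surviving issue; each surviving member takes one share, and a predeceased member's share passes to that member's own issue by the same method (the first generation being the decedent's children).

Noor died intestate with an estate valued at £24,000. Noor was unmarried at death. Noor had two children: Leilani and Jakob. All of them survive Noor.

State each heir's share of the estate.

Leilani: £12,000; Jakob: £12,000

The entire £24,000 passes to the descendants.
That amount (£24,000) is divided into 2 shares of £12,000: Leilani and Jakob each take £12,000.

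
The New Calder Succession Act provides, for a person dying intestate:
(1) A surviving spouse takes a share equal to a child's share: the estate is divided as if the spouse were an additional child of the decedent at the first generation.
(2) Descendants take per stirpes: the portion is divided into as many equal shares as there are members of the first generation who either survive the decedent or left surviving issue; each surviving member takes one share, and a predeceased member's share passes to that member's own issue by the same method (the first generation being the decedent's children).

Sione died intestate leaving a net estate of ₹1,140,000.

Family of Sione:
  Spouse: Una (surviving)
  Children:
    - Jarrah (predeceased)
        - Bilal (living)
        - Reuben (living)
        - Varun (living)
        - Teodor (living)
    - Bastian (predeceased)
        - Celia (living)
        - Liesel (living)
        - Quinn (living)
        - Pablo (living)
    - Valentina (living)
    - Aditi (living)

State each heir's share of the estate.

The spouse counts as an additional share at the children's level, so there are 5 primary shares of ₹228,000. Una takes one such share (₹228,000).
The children's combined portion (₹912,000) is divided into 4 shares of ₹228,000: Valentina and Aditi each take ₹228,000; Jarrah's ₹228,000 share passes to Jarrah's issue; Bastian's ₹228,000 share passes to Bastian's issue.
Jarrah's share (₹228,000) is divided into 4 shares of ₹57,000: Bilal, Reuben, Varun, and Teodor each take ₹57,000.
Bastian's share (₹228,000) is divided into 4 shares of ₹57,000: Celia, Liesel, Quinn, and Pablo each take ₹57,000.

Una: ₹228,000; Bilal: ₹57,000; Reuben: ₹57,000; Varun: ₹57,000; Teodor: ₹57,000; Celia: ₹57,000; Liesel: ₹57,000; Quinn: ₹57,000; Pablo: ₹57,000; Valentina: ₹228,000; Aditi: ₹228,000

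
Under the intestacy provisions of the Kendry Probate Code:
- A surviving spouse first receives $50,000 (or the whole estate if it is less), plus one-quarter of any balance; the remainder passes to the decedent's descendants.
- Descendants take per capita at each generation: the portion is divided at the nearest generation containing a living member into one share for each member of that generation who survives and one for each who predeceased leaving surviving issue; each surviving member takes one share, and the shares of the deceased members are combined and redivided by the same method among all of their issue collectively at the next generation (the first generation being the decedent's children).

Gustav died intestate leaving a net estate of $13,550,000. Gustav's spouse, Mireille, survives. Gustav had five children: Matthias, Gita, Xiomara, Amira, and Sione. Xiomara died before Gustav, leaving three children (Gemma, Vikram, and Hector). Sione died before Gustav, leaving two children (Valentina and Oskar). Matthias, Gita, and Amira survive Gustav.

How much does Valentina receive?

Mireille first takes $50,000, leaving a balance of $13,500,000. Mireille then takes one-quarter of the balance ($3,375,000), for a total of $3,425,000. The remaining $10,125,000 passes to the descendants.
The descendants' portion ($10,125,000) is divided at the children's generation into 5 shares of $2,025,000. Matthias, Gita, and Amira each take $2,025,000. The 2 shares of the deceased (Xiomara and Sione) are combined into a pool of $4,050,000.
That pool ($4,050,000) is divided at the grandchildren's generation equally among Gemma, Vikram, Hector, Valentina, and Oskar: $810,000 each.

Valentina receives $810,000.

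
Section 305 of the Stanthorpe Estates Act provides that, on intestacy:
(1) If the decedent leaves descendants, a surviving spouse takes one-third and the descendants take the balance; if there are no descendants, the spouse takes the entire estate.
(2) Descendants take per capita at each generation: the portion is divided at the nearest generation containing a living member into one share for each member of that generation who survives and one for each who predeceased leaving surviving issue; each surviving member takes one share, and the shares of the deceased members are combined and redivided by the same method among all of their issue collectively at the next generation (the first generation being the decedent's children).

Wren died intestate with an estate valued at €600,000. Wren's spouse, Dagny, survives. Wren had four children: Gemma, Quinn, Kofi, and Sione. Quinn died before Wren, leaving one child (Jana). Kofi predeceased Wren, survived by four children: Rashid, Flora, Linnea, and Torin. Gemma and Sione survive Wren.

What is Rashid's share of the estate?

Dagny takes one-third of €600,000 = €200,000. The remaining €400,000 passes to the descendants.
The descendants' portion (€400,000) is divided at the children's generation into 4 shares of €100,000. Gemma and Sione each take €100,000. The 2 shares of the deceased (Quinn and Kofi) are combined into a pool of €200,000.
That pool (€200,000) is divided at the grandchildren's generation equally among Jana, Rashid, Flora, Linnea, and Torin: €40,000 each.

Rashid receives €40,000.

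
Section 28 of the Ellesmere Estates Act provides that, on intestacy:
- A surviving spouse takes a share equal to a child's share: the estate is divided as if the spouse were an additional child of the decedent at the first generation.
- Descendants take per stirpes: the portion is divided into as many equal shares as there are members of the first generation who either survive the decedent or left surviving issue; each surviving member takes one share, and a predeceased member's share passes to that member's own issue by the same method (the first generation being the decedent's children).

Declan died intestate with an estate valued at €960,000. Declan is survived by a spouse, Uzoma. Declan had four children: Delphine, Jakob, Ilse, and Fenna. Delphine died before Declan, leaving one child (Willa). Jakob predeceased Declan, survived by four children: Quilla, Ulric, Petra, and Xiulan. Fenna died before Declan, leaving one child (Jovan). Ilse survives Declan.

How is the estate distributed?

The spouse counts as an additional share at the children's level, so there are 5 primary shares of €192,000. Uzoma takes one such share (€192,000).
The children's combined portion (€768,000) is divided into 4 shares of €192,000: Ilse takes €192,000; Delphine's €192,000 share passes to Delphine's issue; Jakob's €192,000 share passes to Jakob's issue; Fenna's €192,000 share passes to Fenna's issue.
Delphine's share (€192,000) passes entirely to Willa.
Jakob's share (€192,000) is divided into 4 shares of €48,000: Quilla, Ulric, Petra, and Xiulan each take €48,000.
Fenna's share (€192,000) passes entirely to Jovan.

Uzoma: €192,000; Willa: €192,000; Quilla: €48,000; Ulric: €48,000; Petra: €48,000; Xiulan: €48,000; Ilse: €192,000; Jovan: €192,000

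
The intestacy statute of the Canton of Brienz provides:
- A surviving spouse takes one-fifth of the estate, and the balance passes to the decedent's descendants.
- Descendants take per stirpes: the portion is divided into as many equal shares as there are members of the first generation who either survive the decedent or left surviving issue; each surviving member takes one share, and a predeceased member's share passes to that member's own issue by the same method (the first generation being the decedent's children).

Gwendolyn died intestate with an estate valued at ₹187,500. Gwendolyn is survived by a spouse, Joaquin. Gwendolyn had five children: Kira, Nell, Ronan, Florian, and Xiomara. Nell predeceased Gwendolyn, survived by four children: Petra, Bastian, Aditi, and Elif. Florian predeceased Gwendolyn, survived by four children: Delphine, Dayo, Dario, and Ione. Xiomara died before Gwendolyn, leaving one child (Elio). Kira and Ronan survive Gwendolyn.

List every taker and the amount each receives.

Joaquin: ₹37,500; Kira: ₹30,000; Petra: ₹7,500; Bastian: ₹7,500; Aditi: ₹7,500; Elif: ₹7,500; Ronan: ₹30,000; Delphine: ₹7,500; Dayo: ₹7,500; Dario: ₹7,500; Ione: ₹7,500; Elio: ₹30,000

Joaquin takes one-fifth of ₹187,500 = ₹37,500. The remaining ₹150,000 passes to the descendants.
The descendants' portion (₹150,000) is divided into 5 shares of ₹30,000: Kira and Ronan each take ₹30,000; Nell's ₹30,000 share passes to Nell's issue; Florian's ₹30,000 share passes to Florian's issue; Xiomara's ₹30,000 share passes to Xiomara's issue.
Nell's share (₹30,000) is divided into 4 shares of ₹7,500: Petra, Bastian, Aditi, and Elif each take ₹7,500.
Florian's share (₹30,000) is divided into 4 shares of ₹7,500: Delphine, Dayo, Dario, and Ione each take ₹7,500.
Xiomara's share (₹30,000) passes entirely to Elio.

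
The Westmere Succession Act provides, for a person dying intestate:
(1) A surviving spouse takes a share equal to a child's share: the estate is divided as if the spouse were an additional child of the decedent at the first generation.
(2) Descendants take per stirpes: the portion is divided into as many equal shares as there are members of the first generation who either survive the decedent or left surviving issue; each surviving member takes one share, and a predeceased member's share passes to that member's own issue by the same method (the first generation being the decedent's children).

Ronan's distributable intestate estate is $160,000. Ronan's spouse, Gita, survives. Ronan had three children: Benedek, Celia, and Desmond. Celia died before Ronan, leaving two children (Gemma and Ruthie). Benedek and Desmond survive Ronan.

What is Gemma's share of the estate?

Gemma receives $20,000.

The spouse counts as an additional share at the children's level, so there are 4 primary shares of $40,000. Gita takes one such share ($40,000).
The children's combined portion ($120,000) is divided into 3 shares of $40,000: Benedek and Desmond each take $40,000; Celia's $40,000 share passes to Celia's issue.
Celia's share ($40,000) is divided into 2 shares of $20,000: Gemma and Ruthie each take $20,000.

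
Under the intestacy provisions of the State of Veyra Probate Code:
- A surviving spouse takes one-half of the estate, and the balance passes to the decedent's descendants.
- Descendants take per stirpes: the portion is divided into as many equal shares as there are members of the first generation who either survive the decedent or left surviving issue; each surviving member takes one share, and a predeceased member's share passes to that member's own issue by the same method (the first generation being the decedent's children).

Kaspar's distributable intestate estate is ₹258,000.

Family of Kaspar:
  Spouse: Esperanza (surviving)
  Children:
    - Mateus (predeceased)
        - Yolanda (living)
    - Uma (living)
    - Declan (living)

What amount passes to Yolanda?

Yolanda receives ₹43,000.

Esperanza takes one-half of ₹258,000 = ₹129,000. The remaining ₹129,000 passes to the descendants.
The descendants' portion (₹129,000) is divided into 3 shares of ₹43,000: Uma and Declan each take ₹43,000; Mateus's ₹43,000 share passes to Mateus's issue.
Mateus's share (₹43,000) passes entirely to Yolanda.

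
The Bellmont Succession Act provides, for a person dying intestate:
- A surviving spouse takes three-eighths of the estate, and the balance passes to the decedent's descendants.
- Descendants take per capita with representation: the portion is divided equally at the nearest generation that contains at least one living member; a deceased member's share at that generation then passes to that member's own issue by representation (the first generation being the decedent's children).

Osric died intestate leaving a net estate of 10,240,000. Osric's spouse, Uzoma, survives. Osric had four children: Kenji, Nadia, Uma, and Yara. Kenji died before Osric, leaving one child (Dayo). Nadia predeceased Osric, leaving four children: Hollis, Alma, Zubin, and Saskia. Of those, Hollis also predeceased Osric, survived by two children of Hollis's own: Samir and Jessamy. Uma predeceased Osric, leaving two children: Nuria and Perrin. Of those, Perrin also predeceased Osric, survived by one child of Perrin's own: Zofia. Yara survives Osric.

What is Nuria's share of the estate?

Nuria receives 800,000.

Uzoma takes three-eighths of 10,240,000 = 3,840,000. The remaining 6,400,000 passes to the descendants.
The descendants' portion (6,400,000) is divided into 4 shares of 1,600,000: Yara takes 1,600,000; Kenji's 1,600,000 share passes to Kenji's issue; Nadia's 1,600,000 share passes to Nadia's issue; Uma's 1,600,000 share passes to Uma's issue.
Kenji's share (1,600,000) passes entirely to Dayo.
Nadia's share (1,600,000) is divided into 4 shares of 400,000: Alma, Zubin, and Saskia each take 400,000; Hollis's 400,000 share passes to Hollis's issue.
Hollis's share (400,000) is divided into 2 shares of 200,000: Samir and Jessamy each take 200,000.
Uma's share (1,600,000) is divided into 2 shares of 800,000: Nuria takes 800,000; Perrin's 800,000 share passes to Perrin's issue.
Perrin's share (800,000) passes entirely to Zofia.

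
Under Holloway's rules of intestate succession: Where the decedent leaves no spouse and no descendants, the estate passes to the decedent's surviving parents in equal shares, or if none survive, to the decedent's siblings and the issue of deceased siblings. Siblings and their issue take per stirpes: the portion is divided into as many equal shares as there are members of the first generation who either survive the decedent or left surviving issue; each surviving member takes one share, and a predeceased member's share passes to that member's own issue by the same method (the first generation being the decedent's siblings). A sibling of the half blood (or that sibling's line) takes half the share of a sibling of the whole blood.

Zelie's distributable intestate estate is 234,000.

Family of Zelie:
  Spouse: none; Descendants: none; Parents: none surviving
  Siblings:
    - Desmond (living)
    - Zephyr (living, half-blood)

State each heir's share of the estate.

The entire 234,000 passes to the siblings and their issue.
Counting each half-blood sibling's line as half a unit, there are 3/2 units in 234,000, so one unit is 156,000. Whole-blood lines (Desmond) take 156,000 each; half-blood lines (Zephyr) take 78,000 each.

Desmond: 156,000; Zephyr: 78,000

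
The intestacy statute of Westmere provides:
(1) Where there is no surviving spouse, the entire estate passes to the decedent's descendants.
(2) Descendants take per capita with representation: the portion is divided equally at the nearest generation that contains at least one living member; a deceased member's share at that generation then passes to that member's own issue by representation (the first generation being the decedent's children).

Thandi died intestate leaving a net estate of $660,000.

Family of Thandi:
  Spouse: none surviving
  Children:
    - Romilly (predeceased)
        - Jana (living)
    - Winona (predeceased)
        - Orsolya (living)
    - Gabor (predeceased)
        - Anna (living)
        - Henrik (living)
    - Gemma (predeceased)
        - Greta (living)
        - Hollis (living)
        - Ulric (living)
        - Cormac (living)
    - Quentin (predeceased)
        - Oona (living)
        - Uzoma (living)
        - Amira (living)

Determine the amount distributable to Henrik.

The entire $660,000 passes to the descendants.
No child survives, so the initial division is made at the grandchildren's generation.
That amount ($660,000) is divided into 11 shares of $60,000: Jana, Orsolya, Anna, Henrik, Greta, Hollis, Ulric, Cormac, Oona, Uzoma, and Amira each take $60,000.

Henrik receives $60,000.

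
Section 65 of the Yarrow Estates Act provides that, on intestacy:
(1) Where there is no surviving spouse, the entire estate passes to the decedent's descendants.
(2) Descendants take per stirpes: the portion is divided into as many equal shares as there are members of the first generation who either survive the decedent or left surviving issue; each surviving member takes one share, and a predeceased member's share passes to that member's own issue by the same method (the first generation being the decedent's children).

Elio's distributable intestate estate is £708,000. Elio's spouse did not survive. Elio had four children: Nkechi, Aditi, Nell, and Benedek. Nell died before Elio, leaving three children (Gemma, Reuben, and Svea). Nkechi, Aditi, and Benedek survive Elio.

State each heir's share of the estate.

The entire £708,000 passes to the descendants.
That amount (£708,000) is divided into 4 shares of £177,000: Nkechi, Aditi, and Benedek each take £177,000; Nell's £177,000 share passes to Nell's issue.
Nell's share (£177,000) is divided into 3 shares of £59,000: Gemma, Reuben, and Svea each take £59,000.

Nkechi: £177,000; Aditi: £177,000; Gemma: £59,000; Reuben: £59,000; Svea: £59,000; Benedek: £177,000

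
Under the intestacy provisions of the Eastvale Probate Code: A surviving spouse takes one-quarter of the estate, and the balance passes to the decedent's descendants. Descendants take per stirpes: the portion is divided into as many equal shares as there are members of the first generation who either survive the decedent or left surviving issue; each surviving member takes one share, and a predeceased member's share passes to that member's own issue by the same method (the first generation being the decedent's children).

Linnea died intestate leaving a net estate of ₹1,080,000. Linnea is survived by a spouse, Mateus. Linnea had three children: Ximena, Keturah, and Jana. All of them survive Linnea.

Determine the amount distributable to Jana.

Mateus takes one-quarter of ₹1,080,000 = ₹270,000. The remaining ₹810,000 passes to the descendants.
The descendants' portion (₹810,000) is divided into 3 shares of ₹270,000: Ximena, Keturah, and Jana each take ₹270,000.

Jana receives ₹270,000.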